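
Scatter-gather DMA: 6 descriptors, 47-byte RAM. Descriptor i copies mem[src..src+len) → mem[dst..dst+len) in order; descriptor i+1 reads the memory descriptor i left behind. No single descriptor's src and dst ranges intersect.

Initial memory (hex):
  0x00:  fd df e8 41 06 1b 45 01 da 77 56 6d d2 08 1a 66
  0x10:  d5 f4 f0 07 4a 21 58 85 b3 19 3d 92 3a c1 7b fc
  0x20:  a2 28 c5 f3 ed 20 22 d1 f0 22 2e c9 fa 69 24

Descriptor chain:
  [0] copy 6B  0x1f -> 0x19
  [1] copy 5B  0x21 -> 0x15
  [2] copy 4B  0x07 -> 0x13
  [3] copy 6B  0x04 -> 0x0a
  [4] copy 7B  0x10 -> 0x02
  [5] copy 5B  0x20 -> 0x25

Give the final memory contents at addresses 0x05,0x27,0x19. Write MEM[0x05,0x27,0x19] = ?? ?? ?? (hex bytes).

MEM[0x05,0x27,0x19] = 01 c5 20

[0] 0x1f->0x19 len=6 : fc a2 28 c5 f3 ed
[1] 0x21->0x15 len=5 : 28 c5 f3 ed 20
[2] 0x07->0x13 len=4 : 01 da 77 56
[3] 0x04->0x0a len=6 : 06 1b 45 01 da 77
[4] 0x10->0x02 len=7 : d5 f4 f0 01 da 77 56
[5] 0x20->0x25 len=5 : a2 28 c5 f3 ed
query mem[0x05]=0x01, mem[0x27]=0xc5, mem[0x19]=0x20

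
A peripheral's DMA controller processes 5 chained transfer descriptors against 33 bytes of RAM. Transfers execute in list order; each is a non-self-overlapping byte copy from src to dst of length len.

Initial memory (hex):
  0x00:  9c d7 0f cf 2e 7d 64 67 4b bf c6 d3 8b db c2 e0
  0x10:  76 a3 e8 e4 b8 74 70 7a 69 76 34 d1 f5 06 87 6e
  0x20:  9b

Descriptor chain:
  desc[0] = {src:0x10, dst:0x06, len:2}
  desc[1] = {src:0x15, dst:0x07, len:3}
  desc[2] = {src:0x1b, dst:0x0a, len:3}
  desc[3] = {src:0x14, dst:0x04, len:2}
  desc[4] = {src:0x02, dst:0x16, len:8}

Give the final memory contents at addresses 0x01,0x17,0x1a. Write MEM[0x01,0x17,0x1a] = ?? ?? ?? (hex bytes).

MEM[0x01,0x17,0x1a] = d7 cf 76

[0] 0x10->0x06 len=2 : 76 a3
[1] 0x15->0x07 len=3 : 74 70 7a
[2] 0x1b->0x0a len=3 : d1 f5 06
[3] 0x14->0x04 len=2 : b8 74
[4] 0x02->0x16 len=8 : 0f cf b8 74 76 74 70 7a
query mem[0x01]=0xd7, mem[0x17]=0xcf, mem[0x1a]=0x76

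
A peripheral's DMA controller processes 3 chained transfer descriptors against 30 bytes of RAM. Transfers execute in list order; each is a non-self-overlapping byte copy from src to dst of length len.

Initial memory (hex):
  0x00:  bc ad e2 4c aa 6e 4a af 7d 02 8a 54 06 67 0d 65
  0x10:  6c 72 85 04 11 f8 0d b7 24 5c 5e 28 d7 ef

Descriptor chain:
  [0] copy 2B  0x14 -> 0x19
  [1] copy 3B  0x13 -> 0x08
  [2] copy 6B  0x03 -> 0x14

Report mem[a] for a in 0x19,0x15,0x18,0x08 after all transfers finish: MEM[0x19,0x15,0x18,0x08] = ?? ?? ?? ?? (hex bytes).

MEM[0x19,0x15,0x18,0x08] = 04 aa af 04

  after D0: wrote 2B at 0x19 = 11f8
  after D1: wrote 3B at 0x08 = 0411f8
  after D2: wrote 6B at 0x14 = 4caa6e4aaf04
query mem[0x19]=0x04, mem[0x15]=0xaa, mem[0x18]=0xaf, mem[0x08]=0x04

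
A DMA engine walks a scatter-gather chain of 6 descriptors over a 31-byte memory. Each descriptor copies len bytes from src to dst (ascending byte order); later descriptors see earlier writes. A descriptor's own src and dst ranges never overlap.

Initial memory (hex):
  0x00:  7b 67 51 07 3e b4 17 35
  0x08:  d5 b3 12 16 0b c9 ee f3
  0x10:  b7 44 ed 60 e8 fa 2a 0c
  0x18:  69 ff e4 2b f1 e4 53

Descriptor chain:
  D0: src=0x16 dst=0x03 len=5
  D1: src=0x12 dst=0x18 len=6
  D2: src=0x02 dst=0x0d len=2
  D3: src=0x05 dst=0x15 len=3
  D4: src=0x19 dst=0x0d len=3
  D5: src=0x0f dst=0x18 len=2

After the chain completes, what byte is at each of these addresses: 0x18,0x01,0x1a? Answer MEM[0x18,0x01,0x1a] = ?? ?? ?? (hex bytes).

MEM[0x18,0x01,0x1a] = fa 67 e8

#0 dst[0x03+5] := {0x2a,0x0c,0x69,0xff,0xe4}
#1 dst[0x18+6] := {0xed,0x60,0xe8,0xfa,0x2a,0x0c}
#2 dst[0x0d+2] := {0x51,0x2a}
#3 dst[0x15+3] := {0x69,0xff,0xe4}
#4 dst[0x0d+3] := {0x60,0xe8,0xfa}
#5 dst[0x18+2] := {0xfa,0xb7}
query mem[0x18]=0xfa, mem[0x01]=0x67, mem[0x1a]=0xe8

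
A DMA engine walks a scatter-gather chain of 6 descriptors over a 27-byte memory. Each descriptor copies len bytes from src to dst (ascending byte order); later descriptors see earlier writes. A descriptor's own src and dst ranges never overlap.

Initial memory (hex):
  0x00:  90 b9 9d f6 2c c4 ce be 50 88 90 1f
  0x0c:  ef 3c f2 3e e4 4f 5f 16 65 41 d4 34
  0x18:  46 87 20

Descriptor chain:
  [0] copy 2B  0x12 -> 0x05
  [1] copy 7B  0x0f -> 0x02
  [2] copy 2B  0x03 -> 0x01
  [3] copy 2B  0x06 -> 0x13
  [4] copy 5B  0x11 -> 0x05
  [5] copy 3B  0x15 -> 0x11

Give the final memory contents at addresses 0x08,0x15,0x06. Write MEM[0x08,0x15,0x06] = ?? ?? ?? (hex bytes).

  after D0: wrote 2B at 0x05 = 5f16
  after D1: wrote 7B at 0x02 = 3ee44f5f166541
  after D2: wrote 2B at 0x01 = e44f
  after D3: wrote 2B at 0x13 = 1665
  after D4: wrote 5B at 0x05 = 4f5f166541
  after D5: wrote 3B at 0x11 = 41d434
query mem[0x08]=0x65, mem[0x15]=0x41, mem[0x06]=0x5f

MEM[0x08,0x15,0x06] = 65 41 5f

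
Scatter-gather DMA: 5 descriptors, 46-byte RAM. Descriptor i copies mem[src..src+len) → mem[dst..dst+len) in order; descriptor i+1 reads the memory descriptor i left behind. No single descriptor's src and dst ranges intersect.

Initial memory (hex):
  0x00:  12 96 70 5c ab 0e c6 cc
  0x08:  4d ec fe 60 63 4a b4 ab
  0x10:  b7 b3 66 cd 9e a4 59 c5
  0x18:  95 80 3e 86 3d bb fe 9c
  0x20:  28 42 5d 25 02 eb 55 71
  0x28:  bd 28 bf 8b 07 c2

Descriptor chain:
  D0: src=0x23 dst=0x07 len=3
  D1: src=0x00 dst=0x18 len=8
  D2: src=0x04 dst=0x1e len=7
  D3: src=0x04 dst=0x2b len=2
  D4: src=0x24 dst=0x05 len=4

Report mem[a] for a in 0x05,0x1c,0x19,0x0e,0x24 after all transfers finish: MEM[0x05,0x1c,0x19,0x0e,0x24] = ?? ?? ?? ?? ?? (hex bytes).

  after D0: wrote 3B at 0x07 = 2502eb
  after D1: wrote 8B at 0x18 = 1296705cab0ec625
  after D2: wrote 7B at 0x1e = ab0ec62502ebfe
  after D3: wrote 2B at 0x2b = ab0e
  after D4: wrote 4B at 0x05 = feeb5571
query mem[0x05]=0xfe, mem[0x1c]=0xab, mem[0x19]=0x96, mem[0x0e]=0xb4, mem[0x24]=0xfe

MEM[0x05,0x1c,0x19,0x0e,0x24] = fe ab 96 b4 fe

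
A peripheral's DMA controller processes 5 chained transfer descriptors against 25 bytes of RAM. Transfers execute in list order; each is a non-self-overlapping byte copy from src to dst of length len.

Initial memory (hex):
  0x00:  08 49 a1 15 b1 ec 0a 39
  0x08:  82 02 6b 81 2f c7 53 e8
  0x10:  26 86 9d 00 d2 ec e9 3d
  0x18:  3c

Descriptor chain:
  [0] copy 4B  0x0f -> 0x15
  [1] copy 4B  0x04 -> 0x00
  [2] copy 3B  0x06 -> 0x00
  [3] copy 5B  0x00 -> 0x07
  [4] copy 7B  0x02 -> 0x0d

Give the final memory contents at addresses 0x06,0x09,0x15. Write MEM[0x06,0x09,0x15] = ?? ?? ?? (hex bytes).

#0 dst[0x15+4] := {0xe8,0x26,0x86,0x9d}
#1 dst[0x00+4] := {0xb1,0xec,0x0a,0x39}
#2 dst[0x00+3] := {0x0a,0x39,0x82}
#3 dst[0x07+5] := {0x0a,0x39,0x82,0x39,0xb1}
#4 dst[0x0d+7] := {0x82,0x39,0xb1,0xec,0x0a,0x0a,0x39}
query mem[0x06]=0x0a, mem[0x09]=0x82, mem[0x15]=0xe8

MEM[0x06,0x09,0x15] = 0a 82 e8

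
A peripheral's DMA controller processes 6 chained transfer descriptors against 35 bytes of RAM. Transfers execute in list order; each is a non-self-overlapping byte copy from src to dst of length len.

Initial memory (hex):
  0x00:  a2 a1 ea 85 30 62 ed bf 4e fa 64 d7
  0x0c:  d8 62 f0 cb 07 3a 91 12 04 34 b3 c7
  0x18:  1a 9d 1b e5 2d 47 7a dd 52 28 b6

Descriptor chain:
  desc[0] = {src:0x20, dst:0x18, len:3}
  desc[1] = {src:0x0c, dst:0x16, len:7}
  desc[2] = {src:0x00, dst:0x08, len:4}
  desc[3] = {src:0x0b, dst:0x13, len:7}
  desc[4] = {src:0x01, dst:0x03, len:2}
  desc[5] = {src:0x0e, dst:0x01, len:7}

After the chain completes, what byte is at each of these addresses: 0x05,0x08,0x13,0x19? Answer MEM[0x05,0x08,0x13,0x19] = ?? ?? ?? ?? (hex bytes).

  after D0: wrote 3B at 0x18 = 5228b6
  after D1: wrote 7B at 0x16 = d862f0cb073a91
  after D2: wrote 4B at 0x08 = a2a1ea85
  after D3: wrote 7B at 0x13 = 85d862f0cb073a
  after D4: wrote 2B at 0x03 = a1ea
  after D5: wrote 7B at 0x01 = f0cb073a9185d8
query mem[0x05]=0x91, mem[0x08]=0xa2, mem[0x13]=0x85, mem[0x19]=0x3a

MEM[0x05,0x08,0x13,0x19] = 91 a2 85 3a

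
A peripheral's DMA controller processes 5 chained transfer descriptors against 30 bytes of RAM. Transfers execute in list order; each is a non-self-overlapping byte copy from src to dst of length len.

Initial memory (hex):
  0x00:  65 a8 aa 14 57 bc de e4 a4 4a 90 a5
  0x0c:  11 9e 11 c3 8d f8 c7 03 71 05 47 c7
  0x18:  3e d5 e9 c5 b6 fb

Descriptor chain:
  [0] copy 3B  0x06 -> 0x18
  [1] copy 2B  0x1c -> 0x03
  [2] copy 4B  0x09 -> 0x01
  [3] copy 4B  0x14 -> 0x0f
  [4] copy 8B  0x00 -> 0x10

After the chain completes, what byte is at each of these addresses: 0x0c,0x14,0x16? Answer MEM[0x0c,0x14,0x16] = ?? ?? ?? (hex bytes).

MEM[0x0c,0x14,0x16] = 11 11 de

#0 dst[0x18+3] := {0xde,0xe4,0xa4}
#1 dst[0x03+2] := {0xb6,0xfb}
#2 dst[0x01+4] := {0x4a,0x90,0xa5,0x11}
#3 dst[0x0f+4] := {0x71,0x05,0x47,0xc7}
#4 dst[0x10+8] := {0x65,0x4a,0x90,0xa5,0x11,0xbc,0xde,0xe4}
query mem[0x0c]=0x11, mem[0x14]=0x11, mem[0x16]=0xde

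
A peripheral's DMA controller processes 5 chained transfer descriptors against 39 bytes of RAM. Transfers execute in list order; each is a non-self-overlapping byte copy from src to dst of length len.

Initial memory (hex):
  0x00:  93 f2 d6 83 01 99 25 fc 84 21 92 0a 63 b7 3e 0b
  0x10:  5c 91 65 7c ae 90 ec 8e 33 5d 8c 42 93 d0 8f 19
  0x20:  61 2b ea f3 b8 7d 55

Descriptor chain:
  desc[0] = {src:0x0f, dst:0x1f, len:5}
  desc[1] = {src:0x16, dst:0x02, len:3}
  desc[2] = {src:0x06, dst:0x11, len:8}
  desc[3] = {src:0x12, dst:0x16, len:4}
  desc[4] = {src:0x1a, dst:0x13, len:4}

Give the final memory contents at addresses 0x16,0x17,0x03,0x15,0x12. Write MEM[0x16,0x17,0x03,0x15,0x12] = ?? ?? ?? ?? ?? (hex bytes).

#0 dst[0x1f+5] := {0x0b,0x5c,0x91,0x65,0x7c}
#1 dst[0x02+3] := {0xec,0x8e,0x33}
#2 dst[0x11+8] := {0x25,0xfc,0x84,0x21,0x92,0x0a,0x63,0xb7}
#3 dst[0x16+4] := {0xfc,0x84,0x21,0x92}
#4 dst[0x13+4] := {0x8c,0x42,0x93,0xd0}
query mem[0x16]=0xd0, mem[0x17]=0x84, mem[0x03]=0x8e, mem[0x15]=0x93, mem[0x12]=0xfc

MEM[0x16,0x17,0x03,0x15,0x12] = d0 84 8e 93 fc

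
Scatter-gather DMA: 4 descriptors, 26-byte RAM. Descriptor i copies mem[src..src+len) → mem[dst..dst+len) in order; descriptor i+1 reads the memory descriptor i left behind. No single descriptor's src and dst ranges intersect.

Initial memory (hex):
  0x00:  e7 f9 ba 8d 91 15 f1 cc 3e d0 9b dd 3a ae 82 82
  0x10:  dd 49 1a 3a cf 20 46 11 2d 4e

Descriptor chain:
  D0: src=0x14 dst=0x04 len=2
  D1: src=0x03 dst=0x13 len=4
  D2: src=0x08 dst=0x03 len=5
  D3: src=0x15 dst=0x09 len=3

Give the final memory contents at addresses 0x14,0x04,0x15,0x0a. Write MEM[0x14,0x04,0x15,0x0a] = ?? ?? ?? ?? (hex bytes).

D0: mem[0x04..0x05] <- [cf 20]
D1: mem[0x13..0x16] <- [8d cf 20 f1]
D2: mem[0x03..0x07] <- [3e d0 9b dd 3a]
D3: mem[0x09..0x0b] <- [20 f1 11]
query mem[0x14]=0xcf, mem[0x04]=0xd0, mem[0x15]=0x20, mem[0x0a]=0xf1

MEM[0x14,0x04,0x15,0x0a] = cf d0 20 f1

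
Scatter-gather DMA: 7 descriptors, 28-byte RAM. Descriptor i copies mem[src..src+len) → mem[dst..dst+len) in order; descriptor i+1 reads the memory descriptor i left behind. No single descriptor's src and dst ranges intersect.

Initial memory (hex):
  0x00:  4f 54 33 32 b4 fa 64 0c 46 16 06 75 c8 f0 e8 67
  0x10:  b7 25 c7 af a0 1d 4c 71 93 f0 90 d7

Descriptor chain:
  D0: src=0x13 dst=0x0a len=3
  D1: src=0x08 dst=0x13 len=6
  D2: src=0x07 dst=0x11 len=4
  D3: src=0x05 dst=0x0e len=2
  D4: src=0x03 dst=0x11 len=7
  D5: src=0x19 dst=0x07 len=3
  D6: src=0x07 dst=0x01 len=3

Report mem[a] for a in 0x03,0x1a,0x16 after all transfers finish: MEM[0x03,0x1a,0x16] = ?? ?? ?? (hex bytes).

MEM[0x03,0x1a,0x16] = d7 90 46

D0: mem[0x0a..0x0c] <- [af a0 1d]
D1: mem[0x13..0x18] <- [46 16 af a0 1d f0]
D2: mem[0x11..0x14] <- [0c 46 16 af]
D3: mem[0x0e..0x0f] <- [fa 64]
D4: mem[0x11..0x17] <- [32 b4 fa 64 0c 46 16]
D5: mem[0x07..0x09] <- [f0 90 d7]
D6: mem[0x01..0x03] <- [f0 90 d7]
query mem[0x03]=0xd7, mem[0x1a]=0x90, mem[0x16]=0x46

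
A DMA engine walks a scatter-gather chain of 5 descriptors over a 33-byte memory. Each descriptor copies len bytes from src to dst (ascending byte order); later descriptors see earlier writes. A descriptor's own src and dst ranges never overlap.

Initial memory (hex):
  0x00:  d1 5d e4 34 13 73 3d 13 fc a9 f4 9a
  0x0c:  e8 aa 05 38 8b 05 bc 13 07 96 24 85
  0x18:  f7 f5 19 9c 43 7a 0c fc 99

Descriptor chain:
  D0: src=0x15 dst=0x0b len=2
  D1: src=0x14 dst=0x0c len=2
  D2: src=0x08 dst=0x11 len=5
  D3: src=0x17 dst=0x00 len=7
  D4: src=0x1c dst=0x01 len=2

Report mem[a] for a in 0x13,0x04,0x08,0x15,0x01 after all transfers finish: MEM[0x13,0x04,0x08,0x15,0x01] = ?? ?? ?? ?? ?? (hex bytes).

[0] 0x15->0x0b len=2 : 96 24
[1] 0x14->0x0c len=2 : 07 96
[2] 0x08->0x11 len=5 : fc a9 f4 96 07
[3] 0x17->0x00 len=7 : 85 f7 f5 19 9c 43 7a
[4] 0x1c->0x01 len=2 : 43 7a
query mem[0x13]=0xf4, mem[0x04]=0x9c, mem[0x08]=0xfc, mem[0x15]=0x07, mem[0x01]=0x43

MEM[0x13,0x04,0x08,0x15,0x01] = f4 9c fc 07 43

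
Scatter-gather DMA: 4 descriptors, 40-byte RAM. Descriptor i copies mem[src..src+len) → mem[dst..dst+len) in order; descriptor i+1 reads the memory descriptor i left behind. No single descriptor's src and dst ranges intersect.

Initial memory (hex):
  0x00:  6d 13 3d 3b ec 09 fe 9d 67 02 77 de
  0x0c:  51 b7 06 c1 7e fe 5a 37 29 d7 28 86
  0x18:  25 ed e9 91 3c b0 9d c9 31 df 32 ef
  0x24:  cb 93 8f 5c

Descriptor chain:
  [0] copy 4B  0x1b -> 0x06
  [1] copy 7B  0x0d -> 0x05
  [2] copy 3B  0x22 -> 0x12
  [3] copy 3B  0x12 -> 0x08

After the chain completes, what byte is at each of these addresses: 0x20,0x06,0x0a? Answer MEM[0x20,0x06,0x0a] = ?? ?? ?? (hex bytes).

[0] 0x1b->0x06 len=4 : 91 3c b0 9d
[1] 0x0d->0x05 len=7 : b7 06 c1 7e fe 5a 37
[2] 0x22->0x12 len=3 : 32 ef cb
[3] 0x12->0x08 len=3 : 32 ef cb
query mem[0x20]=0x31, mem[0x06]=0x06, mem[0x0a]=0xcb

MEM[0x20,0x06,0x0a] = 31 06 cb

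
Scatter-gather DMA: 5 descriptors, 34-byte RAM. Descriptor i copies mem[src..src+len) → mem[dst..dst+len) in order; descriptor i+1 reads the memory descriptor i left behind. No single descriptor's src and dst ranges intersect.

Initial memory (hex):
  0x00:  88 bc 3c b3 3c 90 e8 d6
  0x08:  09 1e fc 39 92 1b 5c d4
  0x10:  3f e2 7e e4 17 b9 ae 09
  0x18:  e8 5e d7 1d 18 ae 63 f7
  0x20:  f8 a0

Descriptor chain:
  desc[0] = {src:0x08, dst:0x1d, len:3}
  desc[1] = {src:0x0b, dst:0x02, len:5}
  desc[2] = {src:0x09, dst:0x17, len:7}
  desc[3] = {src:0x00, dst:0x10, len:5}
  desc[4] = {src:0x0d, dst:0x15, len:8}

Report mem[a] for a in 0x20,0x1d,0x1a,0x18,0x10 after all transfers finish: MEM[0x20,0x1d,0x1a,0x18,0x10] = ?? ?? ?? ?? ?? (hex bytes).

MEM[0x20,0x1d,0x1a,0x18,0x10] = f8 d4 39 88 88

  after D0: wrote 3B at 0x1d = 091efc
  after D1: wrote 5B at 0x02 = 39921b5cd4
  after D2: wrote 7B at 0x17 = 1efc39921b5cd4
  after D3: wrote 5B at 0x10 = 88bc39921b
  after D4: wrote 8B at 0x15 = 1b5cd488bc39921b
query mem[0x20]=0xf8, mem[0x1d]=0xd4, mem[0x1a]=0x39, mem[0x18]=0x88, mem[0x10]=0x88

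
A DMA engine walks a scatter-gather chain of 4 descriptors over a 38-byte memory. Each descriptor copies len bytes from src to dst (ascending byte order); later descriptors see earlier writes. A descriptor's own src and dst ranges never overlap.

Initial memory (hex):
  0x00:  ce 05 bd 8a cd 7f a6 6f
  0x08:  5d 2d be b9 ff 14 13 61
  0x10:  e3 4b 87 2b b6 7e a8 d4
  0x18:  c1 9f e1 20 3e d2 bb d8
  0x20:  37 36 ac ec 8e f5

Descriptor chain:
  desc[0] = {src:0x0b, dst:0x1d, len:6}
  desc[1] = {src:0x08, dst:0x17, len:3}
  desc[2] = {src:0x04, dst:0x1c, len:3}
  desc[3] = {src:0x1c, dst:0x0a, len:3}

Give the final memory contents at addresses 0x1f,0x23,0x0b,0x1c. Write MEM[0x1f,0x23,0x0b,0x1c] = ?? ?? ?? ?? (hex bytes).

[0] 0x0b->0x1d len=6 : b9 ff 14 13 61 e3
[1] 0x08->0x17 len=3 : 5d 2d be
[2] 0x04->0x1c len=3 : cd 7f a6
[3] 0x1c->0x0a len=3 : cd 7f a6
query mem[0x1f]=0x14, mem[0x23]=0xec, mem[0x0b]=0x7f, mem[0x1c]=0xcd

MEM[0x1f,0x23,0x0b,0x1c] = 14 ec 7f cd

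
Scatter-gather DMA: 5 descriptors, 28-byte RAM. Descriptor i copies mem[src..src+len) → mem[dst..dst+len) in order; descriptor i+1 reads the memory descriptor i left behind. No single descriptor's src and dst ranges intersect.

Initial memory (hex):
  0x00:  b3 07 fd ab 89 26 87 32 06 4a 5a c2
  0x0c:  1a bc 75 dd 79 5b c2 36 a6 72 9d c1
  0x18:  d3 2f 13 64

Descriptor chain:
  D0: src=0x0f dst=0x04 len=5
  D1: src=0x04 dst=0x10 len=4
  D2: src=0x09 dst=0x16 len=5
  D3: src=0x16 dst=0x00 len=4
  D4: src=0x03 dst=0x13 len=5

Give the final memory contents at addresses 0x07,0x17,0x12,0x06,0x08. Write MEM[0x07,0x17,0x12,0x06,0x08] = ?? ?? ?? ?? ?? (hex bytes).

MEM[0x07,0x17,0x12,0x06,0x08] = c2 c2 5b 5b 36

D0: mem[0x04..0x08] <- [dd 79 5b c2 36]
D1: mem[0x10..0x13] <- [dd 79 5b c2]
D2: mem[0x16..0x1a] <- [4a 5a c2 1a bc]
D3: mem[0x00..0x03] <- [4a 5a c2 1a]
D4: mem[0x13..0x17] <- [1a dd 79 5b c2]
query mem[0x07]=0xc2, mem[0x17]=0xc2, mem[0x12]=0x5b, mem[0x06]=0x5b, mem[0x08]=0x36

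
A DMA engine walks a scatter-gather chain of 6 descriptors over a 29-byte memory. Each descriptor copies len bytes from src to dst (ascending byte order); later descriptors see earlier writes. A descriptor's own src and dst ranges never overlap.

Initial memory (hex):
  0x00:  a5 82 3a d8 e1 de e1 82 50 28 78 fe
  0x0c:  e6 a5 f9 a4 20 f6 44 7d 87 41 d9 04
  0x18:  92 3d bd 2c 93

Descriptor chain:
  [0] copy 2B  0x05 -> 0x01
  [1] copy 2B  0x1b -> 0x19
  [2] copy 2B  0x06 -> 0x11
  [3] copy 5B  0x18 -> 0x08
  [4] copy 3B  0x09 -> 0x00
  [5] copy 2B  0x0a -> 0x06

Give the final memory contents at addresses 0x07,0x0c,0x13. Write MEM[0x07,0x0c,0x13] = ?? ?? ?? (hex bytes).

MEM[0x07,0x0c,0x13] = 2c 93 7d

D0: mem[0x01..0x02] <- [de e1]
D1: mem[0x19..0x1a] <- [2c 93]
D2: mem[0x11..0x12] <- [e1 82]
D3: mem[0x08..0x0c] <- [92 2c 93 2c 93]
D4: mem[0x00..0x02] <- [2c 93 2c]
D5: mem[0x06..0x07] <- [93 2c]
query mem[0x07]=0x2c, mem[0x0c]=0x93, mem[0x13]=0x7d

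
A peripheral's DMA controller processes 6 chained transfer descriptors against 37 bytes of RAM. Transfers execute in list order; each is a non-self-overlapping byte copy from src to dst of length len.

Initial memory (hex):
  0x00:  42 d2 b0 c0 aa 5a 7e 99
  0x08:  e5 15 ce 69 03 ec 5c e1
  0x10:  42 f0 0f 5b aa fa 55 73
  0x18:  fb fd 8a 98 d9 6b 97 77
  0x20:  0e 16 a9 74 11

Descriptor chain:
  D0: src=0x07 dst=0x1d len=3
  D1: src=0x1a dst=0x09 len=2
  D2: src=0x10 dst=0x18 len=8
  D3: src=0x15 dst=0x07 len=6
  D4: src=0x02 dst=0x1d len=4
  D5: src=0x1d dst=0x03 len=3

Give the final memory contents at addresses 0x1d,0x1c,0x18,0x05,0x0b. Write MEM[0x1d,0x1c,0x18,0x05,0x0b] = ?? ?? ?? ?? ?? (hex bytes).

[0] 0x07->0x1d len=3 : 99 e5 15
[1] 0x1a->0x09 len=2 : 8a 98
[2] 0x10->0x18 len=8 : 42 f0 0f 5b aa fa 55 73
[3] 0x15->0x07 len=6 : fa 55 73 42 f0 0f
[4] 0x02->0x1d len=4 : b0 c0 aa 5a
[5] 0x1d->0x03 len=3 : b0 c0 aa
query mem[0x1d]=0xb0, mem[0x1c]=0xaa, mem[0x18]=0x42, mem[0x05]=0xaa, mem[0x0b]=0xf0

MEM[0x1d,0x1c,0x18,0x05,0x0b] = b0 aa 42 aa f0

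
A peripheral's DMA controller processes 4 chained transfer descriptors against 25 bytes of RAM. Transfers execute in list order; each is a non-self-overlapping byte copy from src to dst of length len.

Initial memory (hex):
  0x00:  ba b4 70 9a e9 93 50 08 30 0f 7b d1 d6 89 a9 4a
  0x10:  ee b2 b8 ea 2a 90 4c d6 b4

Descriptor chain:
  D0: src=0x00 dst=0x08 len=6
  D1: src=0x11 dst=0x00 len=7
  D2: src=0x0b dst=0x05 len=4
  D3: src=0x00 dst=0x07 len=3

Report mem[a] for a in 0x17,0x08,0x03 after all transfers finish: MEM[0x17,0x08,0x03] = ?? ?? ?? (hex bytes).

#0 dst[0x08+6] := {0xba,0xb4,0x70,0x9a,0xe9,0x93}
#1 dst[0x00+7] := {0xb2,0xb8,0xea,0x2a,0x90,0x4c,0xd6}
#2 dst[0x05+4] := {0x9a,0xe9,0x93,0xa9}
#3 dst[0x07+3] := {0xb2,0xb8,0xea}
query mem[0x17]=0xd6, mem[0x08]=0xb8, mem[0x03]=0x2a

MEM[0x17,0x08,0x03] = d6 b8 2a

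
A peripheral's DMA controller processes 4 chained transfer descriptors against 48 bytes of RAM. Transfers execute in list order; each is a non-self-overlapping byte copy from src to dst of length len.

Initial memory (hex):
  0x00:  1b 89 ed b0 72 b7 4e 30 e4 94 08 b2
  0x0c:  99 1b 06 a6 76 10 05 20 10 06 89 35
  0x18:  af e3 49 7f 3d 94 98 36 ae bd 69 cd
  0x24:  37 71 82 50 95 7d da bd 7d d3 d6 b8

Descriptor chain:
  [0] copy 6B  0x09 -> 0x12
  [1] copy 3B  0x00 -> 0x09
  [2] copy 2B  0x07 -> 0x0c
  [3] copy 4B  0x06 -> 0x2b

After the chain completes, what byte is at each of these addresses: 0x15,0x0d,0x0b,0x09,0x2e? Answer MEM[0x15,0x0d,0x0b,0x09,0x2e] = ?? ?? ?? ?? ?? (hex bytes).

[0] 0x09->0x12 len=6 : 94 08 b2 99 1b 06
[1] 0x00->0x09 len=3 : 1b 89 ed
[2] 0x07->0x0c len=2 : 30 e4
[3] 0x06->0x2b len=4 : 4e 30 e4 1b
query mem[0x15]=0x99, mem[0x0d]=0xe4, mem[0x0b]=0xed, mem[0x09]=0x1b, mem[0x2e]=0x1b

MEM[0x15,0x0d,0x0b,0x09,0x2e] = 99 e4 ed 1b 1b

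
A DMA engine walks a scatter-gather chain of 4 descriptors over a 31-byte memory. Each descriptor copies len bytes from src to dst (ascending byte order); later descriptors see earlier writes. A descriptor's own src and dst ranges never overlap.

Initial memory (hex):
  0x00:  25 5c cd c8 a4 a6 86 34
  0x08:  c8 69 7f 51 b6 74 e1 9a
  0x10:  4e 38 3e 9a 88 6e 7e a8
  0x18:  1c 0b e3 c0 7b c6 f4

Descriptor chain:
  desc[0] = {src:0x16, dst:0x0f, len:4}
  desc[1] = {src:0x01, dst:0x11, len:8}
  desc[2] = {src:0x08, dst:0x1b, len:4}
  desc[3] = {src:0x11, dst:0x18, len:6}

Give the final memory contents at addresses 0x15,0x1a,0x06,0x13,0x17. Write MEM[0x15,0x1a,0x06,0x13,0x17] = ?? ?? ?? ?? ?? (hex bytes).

MEM[0x15,0x1a,0x06,0x13,0x17] = a6 c8 86 c8 34

D0: mem[0x0f..0x12] <- [7e a8 1c 0b]
D1: mem[0x11..0x18] <- [5c cd c8 a4 a6 86 34 c8]
D2: mem[0x1b..0x1e] <- [c8 69 7f 51]
D3: mem[0x18..0x1d] <- [5c cd c8 a4 a6 86]
query mem[0x15]=0xa6, mem[0x1a]=0xc8, mem[0x06]=0x86, mem[0x13]=0xc8, mem[0x17]=0x34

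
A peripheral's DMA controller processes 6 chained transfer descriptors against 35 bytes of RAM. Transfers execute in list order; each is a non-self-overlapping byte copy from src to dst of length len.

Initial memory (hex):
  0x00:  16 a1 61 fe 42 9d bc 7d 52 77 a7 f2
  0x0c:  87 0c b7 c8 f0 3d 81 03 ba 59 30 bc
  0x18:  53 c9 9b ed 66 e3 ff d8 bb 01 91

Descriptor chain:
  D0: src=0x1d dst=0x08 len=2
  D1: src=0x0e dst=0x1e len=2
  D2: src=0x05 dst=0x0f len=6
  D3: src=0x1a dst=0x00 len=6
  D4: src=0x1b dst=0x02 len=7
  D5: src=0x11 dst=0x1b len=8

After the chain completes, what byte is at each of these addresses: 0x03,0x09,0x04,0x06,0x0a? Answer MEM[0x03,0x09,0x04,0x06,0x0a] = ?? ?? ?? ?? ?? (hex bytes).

MEM[0x03,0x09,0x04,0x06,0x0a] = 66 ff e3 c8 a7

D0: mem[0x08..0x09] <- [e3 ff]
D1: mem[0x1e..0x1f] <- [b7 c8]
D2: mem[0x0f..0x14] <- [9d bc 7d e3 ff a7]
D3: mem[0x00..0x05] <- [9b ed 66 e3 b7 c8]
D4: mem[0x02..0x08] <- [ed 66 e3 b7 c8 bb 01]
D5: mem[0x1b..0x22] <- [7d e3 ff a7 59 30 bc 53]
query mem[0x03]=0x66, mem[0x09]=0xff, mem[0x04]=0xe3, mem[0x06]=0xc8, mem[0x0a]=0xa7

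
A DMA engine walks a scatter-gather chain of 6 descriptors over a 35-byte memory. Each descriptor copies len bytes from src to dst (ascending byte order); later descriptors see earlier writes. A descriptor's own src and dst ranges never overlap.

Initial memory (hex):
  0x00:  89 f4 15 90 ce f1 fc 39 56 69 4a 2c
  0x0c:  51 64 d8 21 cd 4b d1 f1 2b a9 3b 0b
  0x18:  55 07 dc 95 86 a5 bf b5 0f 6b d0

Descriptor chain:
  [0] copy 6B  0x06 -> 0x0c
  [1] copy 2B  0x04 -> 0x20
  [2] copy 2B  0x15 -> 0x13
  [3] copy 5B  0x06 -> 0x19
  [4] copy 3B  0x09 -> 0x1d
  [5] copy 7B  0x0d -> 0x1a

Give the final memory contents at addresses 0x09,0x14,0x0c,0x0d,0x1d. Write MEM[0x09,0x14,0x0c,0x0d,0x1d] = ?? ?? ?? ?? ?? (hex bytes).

  after D0: wrote 6B at 0x0c = fc3956694a2c
  after D1: wrote 2B at 0x20 = cef1
  after D2: wrote 2B at 0x13 = a93b
  after D3: wrote 5B at 0x19 = fc3956694a
  after D4: wrote 3B at 0x1d = 694a2c
  after D5: wrote 7B at 0x1a = 3956694a2cd1a9
query mem[0x09]=0x69, mem[0x14]=0x3b, mem[0x0c]=0xfc, mem[0x0d]=0x39, mem[0x1d]=0x4a

MEM[0x09,0x14,0x0c,0x0d,0x1d] = 69 3b fc 39 4a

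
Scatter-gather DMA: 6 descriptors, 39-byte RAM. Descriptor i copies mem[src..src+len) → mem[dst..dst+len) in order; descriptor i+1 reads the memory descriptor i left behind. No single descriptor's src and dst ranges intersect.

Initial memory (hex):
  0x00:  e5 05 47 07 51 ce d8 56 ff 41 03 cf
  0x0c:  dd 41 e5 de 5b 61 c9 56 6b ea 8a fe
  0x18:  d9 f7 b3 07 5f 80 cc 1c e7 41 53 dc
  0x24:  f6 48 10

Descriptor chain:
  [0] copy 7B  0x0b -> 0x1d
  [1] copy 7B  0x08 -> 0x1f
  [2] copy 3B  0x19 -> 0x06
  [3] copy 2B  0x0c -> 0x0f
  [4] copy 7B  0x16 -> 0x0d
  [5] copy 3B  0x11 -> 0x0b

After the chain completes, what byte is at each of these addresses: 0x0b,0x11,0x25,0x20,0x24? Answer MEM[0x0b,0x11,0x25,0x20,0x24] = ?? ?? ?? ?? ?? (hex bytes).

MEM[0x0b,0x11,0x25,0x20,0x24] = b3 b3 e5 41 41

  after D0: wrote 7B at 0x1d = cfdd41e5de5b61
  after D1: wrote 7B at 0x1f = ff4103cfdd41e5
  after D2: wrote 3B at 0x06 = f7b307
  after D3: wrote 2B at 0x0f = dd41
  after D4: wrote 7B at 0x0d = 8afed9f7b3075f
  after D5: wrote 3B at 0x0b = b3075f
query mem[0x0b]=0xb3, mem[0x11]=0xb3, mem[0x25]=0xe5, mem[0x20]=0x41, mem[0x24]=0x41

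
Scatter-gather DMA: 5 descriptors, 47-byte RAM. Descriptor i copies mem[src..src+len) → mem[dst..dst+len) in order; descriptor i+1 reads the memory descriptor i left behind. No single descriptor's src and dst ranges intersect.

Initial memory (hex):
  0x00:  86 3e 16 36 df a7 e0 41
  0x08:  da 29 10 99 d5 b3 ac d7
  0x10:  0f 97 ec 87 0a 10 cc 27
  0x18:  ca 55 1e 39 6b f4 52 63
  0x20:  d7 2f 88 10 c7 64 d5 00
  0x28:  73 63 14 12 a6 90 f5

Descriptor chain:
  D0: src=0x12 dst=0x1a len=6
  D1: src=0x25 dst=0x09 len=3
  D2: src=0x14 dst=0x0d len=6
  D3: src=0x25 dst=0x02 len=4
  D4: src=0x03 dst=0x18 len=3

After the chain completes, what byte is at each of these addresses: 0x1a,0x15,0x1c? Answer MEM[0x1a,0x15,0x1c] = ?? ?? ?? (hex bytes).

MEM[0x1a,0x15,0x1c] = 73 10 0a

#0 dst[0x1a+6] := {0xec,0x87,0x0a,0x10,0xcc,0x27}
#1 dst[0x09+3] := {0x64,0xd5,0x00}
#2 dst[0x0d+6] := {0x0a,0x10,0xcc,0x27,0xca,0x55}
#3 dst[0x02+4] := {0x64,0xd5,0x00,0x73}
#4 dst[0x18+3] := {0xd5,0x00,0x73}
query mem[0x1a]=0x73, mem[0x15]=0x10, mem[0x1c]=0x0a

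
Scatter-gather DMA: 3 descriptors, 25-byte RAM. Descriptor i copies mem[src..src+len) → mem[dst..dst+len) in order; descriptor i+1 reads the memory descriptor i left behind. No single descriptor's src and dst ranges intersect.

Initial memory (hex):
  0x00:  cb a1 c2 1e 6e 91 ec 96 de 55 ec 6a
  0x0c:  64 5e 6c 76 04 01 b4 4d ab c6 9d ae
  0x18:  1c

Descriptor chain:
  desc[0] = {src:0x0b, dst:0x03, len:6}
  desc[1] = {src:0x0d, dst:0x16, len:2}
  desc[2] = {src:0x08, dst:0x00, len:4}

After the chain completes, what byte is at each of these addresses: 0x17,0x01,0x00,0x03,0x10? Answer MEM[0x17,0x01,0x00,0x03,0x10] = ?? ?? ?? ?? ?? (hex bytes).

MEM[0x17,0x01,0x00,0x03,0x10] = 6c 55 04 6a 04

  after D0: wrote 6B at 0x03 = 6a645e6c7604
  after D1: wrote 2B at 0x16 = 5e6c
  after D2: wrote 4B at 0x00 = 0455ec6a
query mem[0x17]=0x6c, mem[0x01]=0x55, mem[0x00]=0x04, mem[0x03]=0x6a, mem[0x10]=0x04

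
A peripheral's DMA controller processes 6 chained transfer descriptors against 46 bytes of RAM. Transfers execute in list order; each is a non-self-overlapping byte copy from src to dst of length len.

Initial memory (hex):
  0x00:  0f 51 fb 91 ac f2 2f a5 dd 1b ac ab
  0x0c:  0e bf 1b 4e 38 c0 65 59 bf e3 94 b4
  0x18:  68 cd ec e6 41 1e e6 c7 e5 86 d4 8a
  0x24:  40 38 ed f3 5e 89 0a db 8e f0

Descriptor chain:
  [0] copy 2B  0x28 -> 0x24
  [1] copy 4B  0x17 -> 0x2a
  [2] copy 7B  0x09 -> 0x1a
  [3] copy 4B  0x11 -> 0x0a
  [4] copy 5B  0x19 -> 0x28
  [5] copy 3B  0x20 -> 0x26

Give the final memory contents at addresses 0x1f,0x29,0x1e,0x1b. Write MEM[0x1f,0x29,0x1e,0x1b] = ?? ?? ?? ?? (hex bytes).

MEM[0x1f,0x29,0x1e,0x1b] = 1b 1b bf ac

D0: mem[0x24..0x25] <- [5e 89]
D1: mem[0x2a..0x2d] <- [b4 68 cd ec]
D2: mem[0x1a..0x20] <- [1b ac ab 0e bf 1b 4e]
D3: mem[0x0a..0x0d] <- [c0 65 59 bf]
D4: mem[0x28..0x2c] <- [cd 1b ac ab 0e]
D5: mem[0x26..0x28] <- [4e 86 d4]
query mem[0x1f]=0x1b, mem[0x29]=0x1b, mem[0x1e]=0xbf, mem[0x1b]=0xac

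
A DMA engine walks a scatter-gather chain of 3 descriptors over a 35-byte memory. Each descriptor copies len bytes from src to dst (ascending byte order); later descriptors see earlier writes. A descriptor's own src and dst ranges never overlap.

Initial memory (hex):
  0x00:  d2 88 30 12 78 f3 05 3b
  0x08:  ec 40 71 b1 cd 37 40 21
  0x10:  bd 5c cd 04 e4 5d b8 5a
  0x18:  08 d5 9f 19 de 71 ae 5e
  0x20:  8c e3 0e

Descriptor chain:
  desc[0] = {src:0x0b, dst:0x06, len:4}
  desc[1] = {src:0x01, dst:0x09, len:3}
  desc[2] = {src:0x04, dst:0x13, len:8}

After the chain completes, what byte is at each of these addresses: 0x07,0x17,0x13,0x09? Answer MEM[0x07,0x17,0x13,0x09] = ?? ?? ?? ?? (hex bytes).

#0 dst[0x06+4] := {0xb1,0xcd,0x37,0x40}
#1 dst[0x09+3] := {0x88,0x30,0x12}
#2 dst[0x13+8] := {0x78,0xf3,0xb1,0xcd,0x37,0x88,0x30,0x12}
query mem[0x07]=0xcd, mem[0x17]=0x37, mem[0x13]=0x78, mem[0x09]=0x88

MEM[0x07,0x17,0x13,0x09] = cd 37 78 88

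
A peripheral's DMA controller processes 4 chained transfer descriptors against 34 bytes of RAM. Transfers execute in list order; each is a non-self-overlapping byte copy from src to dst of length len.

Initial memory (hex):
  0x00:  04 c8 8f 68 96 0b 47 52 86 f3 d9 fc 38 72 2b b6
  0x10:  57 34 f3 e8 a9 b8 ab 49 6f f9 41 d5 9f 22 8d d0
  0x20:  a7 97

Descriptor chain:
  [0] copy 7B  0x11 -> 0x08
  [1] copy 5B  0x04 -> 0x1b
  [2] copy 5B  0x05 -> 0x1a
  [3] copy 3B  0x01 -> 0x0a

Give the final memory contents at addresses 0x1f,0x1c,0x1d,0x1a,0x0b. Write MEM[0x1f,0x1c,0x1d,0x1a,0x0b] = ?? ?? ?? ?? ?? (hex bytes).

#0 dst[0x08+7] := {0x34,0xf3,0xe8,0xa9,0xb8,0xab,0x49}
#1 dst[0x1b+5] := {0x96,0x0b,0x47,0x52,0x34}
#2 dst[0x1a+5] := {0x0b,0x47,0x52,0x34,0xf3}
#3 dst[0x0a+3] := {0xc8,0x8f,0x68}
query mem[0x1f]=0x34, mem[0x1c]=0x52, mem[0x1d]=0x34, mem[0x1a]=0x0b, mem[0x0b]=0x8f

MEM[0x1f,0x1c,0x1d,0x1a,0x0b] = 34 52 34 0b 8f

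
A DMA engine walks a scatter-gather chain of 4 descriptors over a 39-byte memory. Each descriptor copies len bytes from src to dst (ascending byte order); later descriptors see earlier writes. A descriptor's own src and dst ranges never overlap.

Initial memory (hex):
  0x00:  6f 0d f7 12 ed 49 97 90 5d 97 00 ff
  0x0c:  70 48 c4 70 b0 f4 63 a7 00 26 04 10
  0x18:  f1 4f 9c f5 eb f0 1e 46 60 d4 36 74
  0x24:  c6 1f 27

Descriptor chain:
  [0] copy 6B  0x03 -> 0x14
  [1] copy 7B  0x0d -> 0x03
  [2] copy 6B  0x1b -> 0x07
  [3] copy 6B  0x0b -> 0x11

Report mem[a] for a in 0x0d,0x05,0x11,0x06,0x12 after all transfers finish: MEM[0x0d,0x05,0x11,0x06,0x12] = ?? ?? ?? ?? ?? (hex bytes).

D0: mem[0x14..0x19] <- [12 ed 49 97 90 5d]
D1: mem[0x03..0x09] <- [48 c4 70 b0 f4 63 a7]
D2: mem[0x07..0x0c] <- [f5 eb f0 1e 46 60]
D3: mem[0x11..0x16] <- [46 60 48 c4 70 b0]
query mem[0x0d]=0x48, mem[0x05]=0x70, mem[0x11]=0x46, mem[0x06]=0xb0, mem[0x12]=0x60

MEM[0x0d,0x05,0x11,0x06,0x12] = 48 70 46 b0 60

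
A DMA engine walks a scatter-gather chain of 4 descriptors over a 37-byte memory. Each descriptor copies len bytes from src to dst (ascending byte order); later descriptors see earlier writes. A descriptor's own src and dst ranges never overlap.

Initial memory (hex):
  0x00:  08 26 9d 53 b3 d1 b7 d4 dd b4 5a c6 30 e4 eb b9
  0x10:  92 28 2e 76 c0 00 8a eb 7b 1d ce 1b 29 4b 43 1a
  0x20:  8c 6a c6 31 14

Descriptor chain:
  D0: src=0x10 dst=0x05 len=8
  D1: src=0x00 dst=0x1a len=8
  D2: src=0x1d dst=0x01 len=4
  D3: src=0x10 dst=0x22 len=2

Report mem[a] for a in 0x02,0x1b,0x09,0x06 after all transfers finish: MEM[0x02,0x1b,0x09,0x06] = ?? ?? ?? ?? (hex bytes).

#0 dst[0x05+8] := {0x92,0x28,0x2e,0x76,0xc0,0x00,0x8a,0xeb}
#1 dst[0x1a+8] := {0x08,0x26,0x9d,0x53,0xb3,0x92,0x28,0x2e}
#2 dst[0x01+4] := {0x53,0xb3,0x92,0x28}
#3 dst[0x22+2] := {0x92,0x28}
query mem[0x02]=0xb3, mem[0x1b]=0x26, mem[0x09]=0xc0, mem[0x06]=0x28

MEM[0x02,0x1b,0x09,0x06] = b3 26 c0 28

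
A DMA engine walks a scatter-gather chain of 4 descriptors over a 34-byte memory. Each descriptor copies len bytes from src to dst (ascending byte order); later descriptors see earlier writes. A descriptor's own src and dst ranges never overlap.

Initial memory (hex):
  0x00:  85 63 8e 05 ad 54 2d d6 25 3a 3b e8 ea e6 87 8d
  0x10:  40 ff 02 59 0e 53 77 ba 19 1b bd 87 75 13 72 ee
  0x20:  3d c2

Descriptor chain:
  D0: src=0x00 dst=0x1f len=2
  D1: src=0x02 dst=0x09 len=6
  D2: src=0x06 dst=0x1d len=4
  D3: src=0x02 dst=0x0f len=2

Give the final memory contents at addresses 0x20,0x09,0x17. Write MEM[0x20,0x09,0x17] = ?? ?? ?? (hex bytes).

[0] 0x00->0x1f len=2 : 85 63
[1] 0x02->0x09 len=6 : 8e 05 ad 54 2d d6
[2] 0x06->0x1d len=4 : 2d d6 25 8e
[3] 0x02->0x0f len=2 : 8e 05
query mem[0x20]=0x8e, mem[0x09]=0x8e, mem[0x17]=0xba

MEM[0x20,0x09,0x17] = 8e 8e ba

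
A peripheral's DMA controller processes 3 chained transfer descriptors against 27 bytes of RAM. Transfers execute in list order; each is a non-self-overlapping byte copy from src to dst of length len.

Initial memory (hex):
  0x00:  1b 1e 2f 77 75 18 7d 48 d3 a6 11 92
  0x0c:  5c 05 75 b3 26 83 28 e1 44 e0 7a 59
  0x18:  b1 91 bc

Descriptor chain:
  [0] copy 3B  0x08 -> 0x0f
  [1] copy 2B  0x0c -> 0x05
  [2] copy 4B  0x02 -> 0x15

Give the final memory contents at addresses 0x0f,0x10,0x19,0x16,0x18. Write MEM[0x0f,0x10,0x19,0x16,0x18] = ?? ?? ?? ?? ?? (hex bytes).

#0 dst[0x0f+3] := {0xd3,0xa6,0x11}
#1 dst[0x05+2] := {0x5c,0x05}
#2 dst[0x15+4] := {0x2f,0x77,0x75,0x5c}
query mem[0x0f]=0xd3, mem[0x10]=0xa6, mem[0x19]=0x91, mem[0x16]=0x77, mem[0x18]=0x5c

MEM[0x0f,0x10,0x19,0x16,0x18] = d3 a6 91 77 5c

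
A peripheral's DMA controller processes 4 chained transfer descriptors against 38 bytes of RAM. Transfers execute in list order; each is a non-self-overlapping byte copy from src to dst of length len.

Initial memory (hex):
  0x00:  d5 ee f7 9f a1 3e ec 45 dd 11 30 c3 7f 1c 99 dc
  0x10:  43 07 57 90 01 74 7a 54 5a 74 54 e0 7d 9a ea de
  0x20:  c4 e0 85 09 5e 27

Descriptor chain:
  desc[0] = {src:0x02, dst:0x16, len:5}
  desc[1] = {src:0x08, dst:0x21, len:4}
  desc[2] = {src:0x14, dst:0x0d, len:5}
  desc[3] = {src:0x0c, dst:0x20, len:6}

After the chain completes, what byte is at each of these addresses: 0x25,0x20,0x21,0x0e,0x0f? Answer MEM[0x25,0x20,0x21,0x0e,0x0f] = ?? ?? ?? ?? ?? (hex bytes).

MEM[0x25,0x20,0x21,0x0e,0x0f] = a1 7f 01 74 f7

D0: mem[0x16..0x1a] <- [f7 9f a1 3e ec]
D1: mem[0x21..0x24] <- [dd 11 30 c3]
D2: mem[0x0d..0x11] <- [01 74 f7 9f a1]
D3: mem[0x20..0x25] <- [7f 01 74 f7 9f a1]
query mem[0x25]=0xa1, mem[0x20]=0x7f, mem[0x21]=0x01, mem[0x0e]=0x74, mem[0x0f]=0xf7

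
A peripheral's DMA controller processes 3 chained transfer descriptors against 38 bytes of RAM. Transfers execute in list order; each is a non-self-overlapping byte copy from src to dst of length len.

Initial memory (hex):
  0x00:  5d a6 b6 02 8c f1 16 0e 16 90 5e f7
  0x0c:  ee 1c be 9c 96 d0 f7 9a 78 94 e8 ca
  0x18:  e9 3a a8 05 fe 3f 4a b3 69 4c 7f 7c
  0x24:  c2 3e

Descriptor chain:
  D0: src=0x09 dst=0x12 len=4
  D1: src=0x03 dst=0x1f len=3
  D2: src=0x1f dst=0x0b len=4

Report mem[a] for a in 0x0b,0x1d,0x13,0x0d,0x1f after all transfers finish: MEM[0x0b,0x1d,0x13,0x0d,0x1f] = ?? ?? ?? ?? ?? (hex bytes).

#0 dst[0x12+4] := {0x90,0x5e,0xf7,0xee}
#1 dst[0x1f+3] := {0x02,0x8c,0xf1}
#2 dst[0x0b+4] := {0x02,0x8c,0xf1,0x7f}
query mem[0x0b]=0x02, mem[0x1d]=0x3f, mem[0x13]=0x5e, mem[0x0d]=0xf1, mem[0x1f]=0x02

MEM[0x0b,0x1d,0x13,0x0d,0x1f] = 02 3f 5e f1 02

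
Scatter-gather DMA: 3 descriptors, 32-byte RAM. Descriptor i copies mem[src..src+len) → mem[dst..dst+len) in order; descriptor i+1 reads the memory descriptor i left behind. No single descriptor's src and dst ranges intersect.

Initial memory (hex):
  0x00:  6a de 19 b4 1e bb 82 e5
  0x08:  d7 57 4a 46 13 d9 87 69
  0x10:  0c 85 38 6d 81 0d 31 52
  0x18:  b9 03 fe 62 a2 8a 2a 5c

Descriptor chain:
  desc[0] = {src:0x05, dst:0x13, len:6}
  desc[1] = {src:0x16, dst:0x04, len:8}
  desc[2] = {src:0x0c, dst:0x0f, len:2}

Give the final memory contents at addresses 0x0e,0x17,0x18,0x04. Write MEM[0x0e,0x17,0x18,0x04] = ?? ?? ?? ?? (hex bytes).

D0: mem[0x13..0x18] <- [bb 82 e5 d7 57 4a]
D1: mem[0x04..0x0b] <- [d7 57 4a 03 fe 62 a2 8a]
D2: mem[0x0f..0x10] <- [13 d9]
query mem[0x0e]=0x87, mem[0x17]=0x57, mem[0x18]=0x4a, mem[0x04]=0xd7

MEM[0x0e,0x17,0x18,0x04] = 87 57 4a d7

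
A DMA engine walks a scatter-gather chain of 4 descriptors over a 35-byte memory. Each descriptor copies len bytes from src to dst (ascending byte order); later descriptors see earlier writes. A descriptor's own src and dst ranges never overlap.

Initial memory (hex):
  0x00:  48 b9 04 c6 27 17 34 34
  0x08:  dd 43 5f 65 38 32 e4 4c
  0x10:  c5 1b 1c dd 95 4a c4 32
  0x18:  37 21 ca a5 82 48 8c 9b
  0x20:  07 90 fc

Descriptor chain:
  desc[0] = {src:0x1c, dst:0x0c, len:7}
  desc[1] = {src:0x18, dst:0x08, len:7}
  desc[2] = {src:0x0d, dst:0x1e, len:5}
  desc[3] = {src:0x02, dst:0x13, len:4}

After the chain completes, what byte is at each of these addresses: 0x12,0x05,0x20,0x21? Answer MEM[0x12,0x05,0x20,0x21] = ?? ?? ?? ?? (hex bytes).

#0 dst[0x0c+7] := {0x82,0x48,0x8c,0x9b,0x07,0x90,0xfc}
#1 dst[0x08+7] := {0x37,0x21,0xca,0xa5,0x82,0x48,0x8c}
#2 dst[0x1e+5] := {0x48,0x8c,0x9b,0x07,0x90}
#3 dst[0x13+4] := {0x04,0xc6,0x27,0x17}
query mem[0x12]=0xfc, mem[0x05]=0x17, mem[0x20]=0x9b, mem[0x21]=0x07

MEM[0x12,0x05,0x20,0x21] = fc 17 9b 07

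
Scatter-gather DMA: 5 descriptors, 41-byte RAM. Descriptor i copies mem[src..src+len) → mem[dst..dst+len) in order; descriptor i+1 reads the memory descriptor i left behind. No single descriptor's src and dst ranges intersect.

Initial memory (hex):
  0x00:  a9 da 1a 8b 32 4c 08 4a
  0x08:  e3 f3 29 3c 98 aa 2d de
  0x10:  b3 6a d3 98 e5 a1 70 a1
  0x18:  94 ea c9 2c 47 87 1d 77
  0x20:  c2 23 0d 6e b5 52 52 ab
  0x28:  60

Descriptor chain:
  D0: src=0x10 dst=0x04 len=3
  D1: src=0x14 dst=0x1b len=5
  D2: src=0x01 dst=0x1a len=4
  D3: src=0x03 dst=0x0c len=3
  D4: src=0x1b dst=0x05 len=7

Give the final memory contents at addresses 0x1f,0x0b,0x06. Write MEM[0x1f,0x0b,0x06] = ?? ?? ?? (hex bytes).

MEM[0x1f,0x0b,0x06] = 94 23 8b

[0] 0x10->0x04 len=3 : b3 6a d3
[1] 0x14->0x1b len=5 : e5 a1 70 a1 94
[2] 0x01->0x1a len=4 : da 1a 8b b3
[3] 0x03->0x0c len=3 : 8b b3 6a
[4] 0x1b->0x05 len=7 : 1a 8b b3 a1 94 c2 23
query mem[0x1f]=0x94, mem[0x0b]=0x23, mem[0x06]=0x8b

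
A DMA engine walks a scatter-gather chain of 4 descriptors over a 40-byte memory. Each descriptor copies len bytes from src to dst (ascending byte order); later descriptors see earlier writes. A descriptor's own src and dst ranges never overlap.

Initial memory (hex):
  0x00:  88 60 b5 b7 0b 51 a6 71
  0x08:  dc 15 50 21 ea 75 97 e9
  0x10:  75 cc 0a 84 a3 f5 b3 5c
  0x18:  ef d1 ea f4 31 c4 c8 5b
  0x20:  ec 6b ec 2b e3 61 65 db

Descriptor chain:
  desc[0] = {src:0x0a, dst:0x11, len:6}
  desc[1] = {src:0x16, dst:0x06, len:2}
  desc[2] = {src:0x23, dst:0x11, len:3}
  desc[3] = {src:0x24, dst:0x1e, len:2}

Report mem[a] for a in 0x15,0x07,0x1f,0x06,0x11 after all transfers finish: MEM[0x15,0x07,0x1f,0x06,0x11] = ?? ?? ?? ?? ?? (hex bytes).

MEM[0x15,0x07,0x1f,0x06,0x11] = 97 5c 61 e9 2b

  after D0: wrote 6B at 0x11 = 5021ea7597e9
  after D1: wrote 2B at 0x06 = e95c
  after D2: wrote 3B at 0x11 = 2be361
  after D3: wrote 2B at 0x1e = e361
query mem[0x15]=0x97, mem[0x07]=0x5c, mem[0x1f]=0x61, mem[0x06]=0xe9, mem[0x11]=0x2b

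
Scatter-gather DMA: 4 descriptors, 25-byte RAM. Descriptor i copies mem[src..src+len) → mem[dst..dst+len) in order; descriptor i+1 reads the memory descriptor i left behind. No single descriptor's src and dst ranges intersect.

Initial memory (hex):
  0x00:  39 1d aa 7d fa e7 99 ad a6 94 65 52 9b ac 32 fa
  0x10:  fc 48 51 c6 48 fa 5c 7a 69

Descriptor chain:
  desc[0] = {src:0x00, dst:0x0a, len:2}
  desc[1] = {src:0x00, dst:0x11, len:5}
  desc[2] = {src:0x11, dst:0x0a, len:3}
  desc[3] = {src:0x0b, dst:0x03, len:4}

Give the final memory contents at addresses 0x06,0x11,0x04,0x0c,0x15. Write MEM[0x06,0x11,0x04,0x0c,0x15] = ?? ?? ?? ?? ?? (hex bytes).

#0 dst[0x0a+2] := {0x39,0x1d}
#1 dst[0x11+5] := {0x39,0x1d,0xaa,0x7d,0xfa}
#2 dst[0x0a+3] := {0x39,0x1d,0xaa}
#3 dst[0x03+4] := {0x1d,0xaa,0xac,0x32}
query mem[0x06]=0x32, mem[0x11]=0x39, mem[0x04]=0xaa, mem[0x0c]=0xaa, mem[0x15]=0xfa

MEM[0x06,0x11,0x04,0x0c,0x15] = 32 39 aa aa fa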